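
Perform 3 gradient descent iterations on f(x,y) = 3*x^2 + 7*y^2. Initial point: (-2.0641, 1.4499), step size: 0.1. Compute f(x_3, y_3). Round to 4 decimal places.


Gradient descent on f(x,y) = 3*x^2 + 7*y^2.
Starting point: (-2.0641, 1.4499), alpha = 0.1
Step 1: grad_x = 2*3*-2.0641 = -12.3846, grad_y = 2*7*1.4499 = 20.2986
  x_1 = -2.0641 - 0.1*-12.3846 = -0.8256
  y_1 = 1.4499 - 0.1*20.2986 = -0.58
Step 2: grad_x = 2*3*-0.8256 = -4.9538, grad_y = 2*7*-0.58 = -8.1194
  x_2 = -0.8256 - 0.1*-4.9538 = -0.3303
  y_2 = -0.58 - 0.1*-8.1194 = 0.232
Step 3: grad_x = 2*3*-0.3303 = -1.9815, grad_y = 2*7*0.232 = 3.2478
  x_3 = -0.3303 - 0.1*-1.9815 = -0.1321
  y_3 = 0.232 - 0.1*3.2478 = -0.0928
f(-0.1321, -0.0928) = 3*(-0.1321)^2 + 7*(-0.0928)^2 = 0.1126


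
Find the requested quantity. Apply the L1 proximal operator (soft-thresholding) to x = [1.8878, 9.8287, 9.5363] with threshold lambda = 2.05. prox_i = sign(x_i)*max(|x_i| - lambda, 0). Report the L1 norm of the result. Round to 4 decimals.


Soft-thresholding with lambda = 2.05:
prox(1.8878) = sign(1.8878)*max(|1.8878| - 2.05, 0) = 0.0
prox(9.8287) = sign(9.8287)*max(|9.8287| - 2.05, 0) = 7.7787
prox(9.5363) = sign(9.5363)*max(|9.5363| - 2.05, 0) = 7.4863
prox(x) = [0.0, 7.7787, 7.4863]
||prox(x)||_1 = 0.0 + 7.7787 + 7.4863 = 15.265


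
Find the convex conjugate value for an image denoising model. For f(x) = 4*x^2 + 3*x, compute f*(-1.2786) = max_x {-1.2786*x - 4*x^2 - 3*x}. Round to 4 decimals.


f*(y) = sup_x {y*x - a*x^2 - b*x} = sup_x {(y-b)*x - a*x^2}
FOC: (y - b) - 2a*x = 0 => x* = (y - b)/(2a)
x* = (-1.2786 - 3)/(2*4) = -0.5348
f*(-1.2786) = (y-b)^2/(4a) = (-1.2786 - 3)^2/(4*4)
= 18.3064/16 = 1.1442


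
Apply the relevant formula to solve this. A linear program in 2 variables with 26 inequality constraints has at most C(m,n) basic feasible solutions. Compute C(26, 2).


Each vertex corresponds to some choice of n active constraints out of m, so the number of vertices is at most C(m, n) = m! / (n!(m-n)!).
m = 26, n = 2
Numerator: 26 * 25
Denominator: 2! = 2
C(26, 2) = 325


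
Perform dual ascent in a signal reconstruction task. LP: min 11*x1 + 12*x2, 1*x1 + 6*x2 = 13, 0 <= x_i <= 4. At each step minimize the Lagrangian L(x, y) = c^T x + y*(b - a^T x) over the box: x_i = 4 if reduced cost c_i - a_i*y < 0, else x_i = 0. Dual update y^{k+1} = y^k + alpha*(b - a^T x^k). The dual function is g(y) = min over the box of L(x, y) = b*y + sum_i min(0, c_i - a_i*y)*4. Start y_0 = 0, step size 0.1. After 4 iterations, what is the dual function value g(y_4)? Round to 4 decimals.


Dual ascent for LP: min 11*x1 + 12*x2, 1*x1 + 6*x2 = 13, 0 <= x_i <= 4
Step 1: y^k = 0.0, reduced costs: (11.0, 12.0)
  x^k = (0.0, 0.0), subgradient = b - a^T x = 13.0
  y^{k+1} = 0.0 + 0.1*13.0 = 1.3
Step 2: y^k = 1.3, reduced costs: (9.7, 4.2)
  x^k = (0.0, 0.0), subgradient = b - a^T x = 13.0
  y^{k+1} = 1.3 + 0.1*13.0 = 2.6
Step 3: y^k = 2.6, reduced costs: (8.4, -3.6)
  x^k = (0.0, 4.0), subgradient = b - a^T x = -11.0
  y^{k+1} = 2.6 + 0.1*-11.0 = 1.5
Step 4: y^k = 1.5, reduced costs: (9.5, 3.0)
  x^k = (0.0, 0.0), subgradient = b - a^T x = 13.0
  y^{k+1} = 1.5 + 0.1*13.0 = 2.8
Dual objective at y_4 = 2.8: reduced costs (8.2, -4.8), box minimizer x = (0.0, 4.0)
g(y_4) = b*y + (c1 - a1*y)*x1 + (c2 - a2*y)*x2 = 13*2.8 + 8.2*0.0 + (-4.8)*4.0 = 36.4 + 0.0 - 19.2 = 17.2


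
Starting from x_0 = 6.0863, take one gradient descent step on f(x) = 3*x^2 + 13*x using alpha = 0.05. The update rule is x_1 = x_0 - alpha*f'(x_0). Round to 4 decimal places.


We compute the gradient at x_0 and apply the update.
f'(x) = 6*x + 13
f'(6.0863) = 6*6.0863 + 13 = 49.5178
x_1 = 6.0863 - 0.05*49.5178 = 3.6104


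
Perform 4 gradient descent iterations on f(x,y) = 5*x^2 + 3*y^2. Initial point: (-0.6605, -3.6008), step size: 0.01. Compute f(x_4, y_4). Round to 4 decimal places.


Gradient descent on f(x,y) = 5*x^2 + 3*y^2.
Starting point: (-0.6605, -3.6008), alpha = 0.01
Step 1: grad_x = 2*5*-0.6605 = -6.605, grad_y = 2*3*-3.6008 = -21.6048
  x_1 = -0.6605 - 0.01*-6.605 = -0.5945
  y_1 = -3.6008 - 0.01*-21.6048 = -3.3848
Step 2: grad_x = 2*5*-0.5945 = -5.9445, grad_y = 2*3*-3.3848 = -20.3085
  x_2 = -0.5945 - 0.01*-5.9445 = -0.535
  y_2 = -3.3848 - 0.01*-20.3085 = -3.1817
Step 3: grad_x = 2*5*-0.535 = -5.3501, grad_y = 2*3*-3.1817 = -19.09
  x_3 = -0.535 - 0.01*-5.3501 = -0.4815
  y_3 = -3.1817 - 0.01*-19.09 = -2.9908
Step 4: grad_x = 2*5*-0.4815 = -4.815, grad_y = 2*3*-2.9908 = -17.9446
  x_4 = -0.4815 - 0.01*-4.815 = -0.4334
  y_4 = -2.9908 - 0.01*-17.9446 = -2.8113
f(-0.4334, -2.8113) = 5*(-0.4334)^2 + 3*(-2.8113)^2 = 24.6496


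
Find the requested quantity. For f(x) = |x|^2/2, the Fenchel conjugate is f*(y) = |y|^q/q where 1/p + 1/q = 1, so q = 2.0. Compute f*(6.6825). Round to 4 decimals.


The conjugate exponent q satisfies 1/p + 1/q = 1.
p = 2, so q = 2/(2 - 1) = 2.0
|y|^q = 6.6825^2.0 = 44.6558
f*(6.6825) = 44.6558 / 2.0 = 22.3279


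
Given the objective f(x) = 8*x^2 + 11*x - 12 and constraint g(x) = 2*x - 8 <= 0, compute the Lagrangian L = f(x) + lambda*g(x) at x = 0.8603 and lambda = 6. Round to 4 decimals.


Step 1: Evaluate f(x).
f(0.8603) = 8*0.8603^2 + 11*0.8603 - 12 = 3.3842
Step 2: Evaluate g(x).
g(0.8603) = 2*0.8603 - 8 = -6.2794
Step 3: Compute Lagrangian.
L = 3.3842 + 6*-6.2794 = -34.2922


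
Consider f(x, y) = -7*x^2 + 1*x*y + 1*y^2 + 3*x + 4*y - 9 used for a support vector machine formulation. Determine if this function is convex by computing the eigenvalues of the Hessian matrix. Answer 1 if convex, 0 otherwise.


The Hessian of f(x,y) = -7*x^2 + 1*x*y + 1*y^2 + 3*x + 4*y - 9 is:
H = [[-14, 1], [1, 2]]
Trace = -14 + 2 = -12
Determinant = -14*2 - (1)^2 = -29
Discriminant = (-12)^2 - 4*-29 = 260.0
Eigenvalues: lambda_1 = -14.0623, lambda_2 = 2.0623
The function is not convex.

0


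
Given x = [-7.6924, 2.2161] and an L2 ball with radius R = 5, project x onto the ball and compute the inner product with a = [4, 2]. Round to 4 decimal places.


Step 1: Compute ||x|| (intermediates to 6 decimals).
||x|| = sqrt((-7.6924)^2 + 2.2161^2) = 8.005256
Step 2: Project.
Since ||x|| > R, scale = R/||x|| = 5/8.005256 = 0.62459, proj(x) = scale * x
proj(x) = [-4.804596, 1.384154]
Step 3: Dot product.
a^T * proj(x) = 4*(-4.804596) + 2*1.384154 = -16.4501


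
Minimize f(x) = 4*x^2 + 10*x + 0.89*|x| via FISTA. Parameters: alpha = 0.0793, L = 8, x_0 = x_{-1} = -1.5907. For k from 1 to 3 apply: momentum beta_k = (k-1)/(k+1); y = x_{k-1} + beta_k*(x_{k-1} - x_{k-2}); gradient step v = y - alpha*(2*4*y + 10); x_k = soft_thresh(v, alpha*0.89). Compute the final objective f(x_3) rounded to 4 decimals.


FISTA on f(x) = 4*x^2 + 10*x + 0.89*|x|
L = 8, alpha = 0.0793
Iteration 1: beta = 0.0, y = -1.5907 + 0.0*(-1.5907 + 1.5907) = -1.5907
  grad(y) = -2.7256, v = y - alpha*grad = -1.3746
  prox(v) = soft_thresh(-1.3746, 0.0706) = -1.304
Iteration 2: beta = 0.3333, y = -1.304 + 0.3333*(-1.304 + 1.5907) = -1.2084
  grad(y) = 0.3327, v = y - alpha*grad = -1.2348
  prox(v) = soft_thresh(-1.2348, 0.0706) = -1.1642
Iteration 3: beta = 0.5, y = -1.1642 + 0.5*(-1.1642 + 1.304) = -1.0943
  grad(y) = 1.2453, v = y - alpha*grad = -1.1931
  prox(v) = soft_thresh(-1.1931, 0.0706) = -1.1225
f(x_3) = 4*(-1.1225)^2 + 10*(-1.1225) + 0.89*|-1.1225| = -5.186


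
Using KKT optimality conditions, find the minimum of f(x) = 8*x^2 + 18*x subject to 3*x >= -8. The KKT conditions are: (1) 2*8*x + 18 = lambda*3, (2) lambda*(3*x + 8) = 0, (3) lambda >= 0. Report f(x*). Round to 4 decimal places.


Step 1: Try lambda = 0 (constraint inactive).
Stationarity: 2*8*x + 18 = 0
x* = -18/(2*8) = -1.125
Check constraint: 3*-1.125 = -3.375 >= -8 -- satisfied.
Step 2: Compute optimal value.
f(x*) = 8*(-1.125)^2 + 18*(-1.125) = -10.125


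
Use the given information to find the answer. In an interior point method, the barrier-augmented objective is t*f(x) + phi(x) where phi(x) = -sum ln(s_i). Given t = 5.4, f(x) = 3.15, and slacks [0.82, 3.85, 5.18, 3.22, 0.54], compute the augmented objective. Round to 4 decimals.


Step 1: Compute log-barrier.
ln values: [-0.1985, 1.3481, 1.6448, 1.1694, -0.6162]
phi = -(-0.1985 + 1.3481 + 1.6448 + 1.1694 - 0.6162) = -3.3476
Step 2: Compute augmented objective.
t*f(x) = 5.4*3.15 = 17.01
Total = 17.01 - 3.3476 = 13.6624


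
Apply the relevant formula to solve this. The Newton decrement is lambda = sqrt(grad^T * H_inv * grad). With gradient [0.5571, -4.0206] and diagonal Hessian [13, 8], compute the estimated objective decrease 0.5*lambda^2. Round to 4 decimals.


Step 1: H is diagonal, so H^(-1) * g = [0.0429, -0.5026].
Step 2: g^T H^(-1) g = sum_i g_i^2 / H_ii
  = (0.5571)^2/13 + (-4.0206)^2/8
  = 0.0239 + 2.0207 = 2.0445
Step 3: Objective decrease = 0.5 * g^T H^(-1) g = 1.0223


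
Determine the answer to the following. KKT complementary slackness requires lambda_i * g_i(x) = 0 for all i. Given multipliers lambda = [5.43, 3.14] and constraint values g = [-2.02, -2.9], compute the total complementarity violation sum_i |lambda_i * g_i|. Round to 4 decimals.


KKT complementary slackness check:
lambda_1 * g_1 = 5.43 * -2.02 = -10.9686
lambda_2 * g_2 = 3.14 * -2.9 = -9.106
Total violation = 10.9686 + 9.106 = 20.0746


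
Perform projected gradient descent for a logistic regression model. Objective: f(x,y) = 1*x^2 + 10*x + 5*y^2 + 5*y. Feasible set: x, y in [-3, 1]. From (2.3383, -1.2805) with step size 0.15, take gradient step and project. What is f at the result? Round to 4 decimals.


Step 1: Compute gradient at (2.3383, -1.2805).
grad_x = 2*1*2.3383 + 10 = 14.6766
grad_y = 2*5*-1.2805 + 5 = -7.805
Step 2: Gradient step.
x_raw = 2.3383 - 0.15*14.6766 = 0.1368
y_raw = -1.2805 - 0.15*-7.805 = -0.1098
Step 3: Project onto [-3, 1].
x_proj = clip(0.1368) = 0.1368
y_proj = clip(-0.1098) = -0.1098
Step 4: Evaluate f.
f(0.1368, -0.1098) = 0.8983


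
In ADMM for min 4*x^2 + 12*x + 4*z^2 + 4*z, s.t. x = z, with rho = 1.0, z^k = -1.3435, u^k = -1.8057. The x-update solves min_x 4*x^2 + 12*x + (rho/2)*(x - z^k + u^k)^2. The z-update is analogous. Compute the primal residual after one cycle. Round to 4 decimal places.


ADMM iteration with rho = 1.0, z^k = -1.3435, u^k = -1.8057
Step 1: x-update.
Minimize 4*x^2 + 12*x + (1.0/2)*(x + 1.3435 - 1.8057)^2
FOC: (2*4 + 1.0)*x = -12 + 1.0*(-1.3435 + 1.8057)
x^{k+1} = -1.282
Step 2: z-update.
Minimize 4*z^2 + 4*z + (1.0/2)*(-1.282 - z - 1.8057)^2
FOC: (2*4 + 1.0)*z = -4 + 1.0*(-1.282 - 1.8057)
z^{k+1} = -0.7875
Step 3: u-update.
u^{k+1} = -1.8057 - 1.282 + 0.7875 = -2.3002
Step 4: Primal residual = |-1.282 + 0.7875| = 0.4945


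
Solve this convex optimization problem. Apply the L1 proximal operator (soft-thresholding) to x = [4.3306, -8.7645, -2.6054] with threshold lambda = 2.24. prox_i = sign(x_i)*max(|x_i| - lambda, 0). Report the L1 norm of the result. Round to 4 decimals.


Soft-thresholding with lambda = 2.24:
prox(4.3306) = sign(4.3306)*max(|4.3306| - 2.24, 0) = 2.0906
prox(-8.7645) = sign(-8.7645)*max(|-8.7645| - 2.24, 0) = -6.5245
prox(-2.6054) = sign(-2.6054)*max(|-2.6054| - 2.24, 0) = -0.3654
prox(x) = [2.0906, -6.5245, -0.3654]
||prox(x)||_1 = 2.0906 + 6.5245 + 0.3654 = 8.9805


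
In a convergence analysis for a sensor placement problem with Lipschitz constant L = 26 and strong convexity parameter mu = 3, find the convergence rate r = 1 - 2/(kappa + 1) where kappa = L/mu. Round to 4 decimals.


Step 1: Compute the condition number.
kappa = L/mu = 26/3 = 8.6667
Step 2: Compute the convergence rate.
r = 1 - 2/(kappa + 1) = 1 - 2*mu/(L + mu) = (L - mu)/(L + mu) = 23/29 = 0.7931


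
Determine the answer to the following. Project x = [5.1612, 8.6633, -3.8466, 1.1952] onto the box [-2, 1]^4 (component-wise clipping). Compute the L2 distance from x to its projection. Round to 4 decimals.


Project each component onto [-2, 1].
clip(5.1612) = 1.0, clip(8.6633) = 1.0, clip(-3.8466) = -2.0, clip(1.1952) = 1.0
Projection = [1.0, 1.0, -2.0, 1.0]
Squared diffs: [17.3156, 58.7262, 3.4099, 0.0381]
Distance = sqrt(79.4898) = 8.9157


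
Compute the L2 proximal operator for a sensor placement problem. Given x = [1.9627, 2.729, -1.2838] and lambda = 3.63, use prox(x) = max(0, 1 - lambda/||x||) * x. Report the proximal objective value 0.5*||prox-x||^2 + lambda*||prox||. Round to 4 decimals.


Step 1: Compute ||x||.
||x|| = 3.5983
Step 2: Compute scaling factor.
scale = max(0, 1 - 3.63/3.5983) = 0.0
Step 3: prox(x) = [0.0, 0.0, -0.0]
||prox(x)|| = 0.0
Step 4: Proximal objective.
0.5*||prox-x||^2 = 6.4739
lambda*||prox|| = 0.0
Total = 6.4739


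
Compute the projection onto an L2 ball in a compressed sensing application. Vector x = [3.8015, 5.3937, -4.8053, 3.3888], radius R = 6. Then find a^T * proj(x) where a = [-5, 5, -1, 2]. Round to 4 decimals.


Step 1: Compute ||x|| (intermediates to 6 decimals).
||x|| = sqrt(3.8015^2 + 5.3937^2 + (-4.8053)^2 + 3.3888^2) = 8.838454
Step 2: Project.
Since ||x|| > R, scale = R/||x|| = 6/8.838454 = 0.678852, proj(x) = scale * x
proj(x) = [2.580656, 3.661524, -3.262088, 2.300494]
Step 3: Dot product.
a^T * proj(x) = -5*2.580656 + 5*3.661524 - 1*(-3.262088) + 2*2.300494 = 13.2674


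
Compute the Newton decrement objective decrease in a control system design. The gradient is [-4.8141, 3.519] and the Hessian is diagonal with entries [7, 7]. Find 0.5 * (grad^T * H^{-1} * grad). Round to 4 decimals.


Step 1: H is diagonal, so H^(-1) * g = [-0.6877, 0.5027].
Step 2: g^T H^(-1) g = sum_i g_i^2 / H_ii
  = (-4.8141)^2/7 + (3.519)^2/7
  = 3.3108 + 1.7691 = 5.0798
Step 3: Objective decrease = 0.5 * g^T H^(-1) g = 2.5399


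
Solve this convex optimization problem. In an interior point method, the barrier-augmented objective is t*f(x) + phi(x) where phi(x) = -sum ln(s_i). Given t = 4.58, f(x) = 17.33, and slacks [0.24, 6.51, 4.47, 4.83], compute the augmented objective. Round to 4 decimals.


Step 1: Compute log-barrier.
ln values: [-1.4271, 1.8733, 1.4974, 1.5748]
phi = -(-1.4271 + 1.8733 + 1.4974 + 1.5748) = -3.5185
Step 2: Compute augmented objective.
t*f(x) = 4.58*17.33 = 79.3714
Total = 79.3714 - 3.5185 = 75.8529


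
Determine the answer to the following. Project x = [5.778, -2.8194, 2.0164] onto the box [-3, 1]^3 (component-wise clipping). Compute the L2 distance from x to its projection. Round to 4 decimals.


Project each component onto [-3, 1].
clip(5.778) = 1.0, clip(-2.8194) = -2.8194, clip(2.0164) = 1.0
Projection = [1.0, -2.8194, 1.0]
Squared diffs: [22.8293, 0.0, 1.0331]
Distance = sqrt(23.8624) = 4.8849


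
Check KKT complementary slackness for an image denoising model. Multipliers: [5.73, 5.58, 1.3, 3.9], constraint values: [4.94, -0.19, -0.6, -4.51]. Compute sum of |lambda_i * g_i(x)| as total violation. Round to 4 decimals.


KKT complementary slackness check:
lambda_1 * g_1 = 5.73 * 4.94 = 28.3062
lambda_2 * g_2 = 5.58 * -0.19 = -1.0602
lambda_3 * g_3 = 1.3 * -0.6 = -0.78
lambda_4 * g_4 = 3.9 * -4.51 = -17.589
Total violation = 28.3062 + 1.0602 + 0.78 + 17.589 = 47.7354


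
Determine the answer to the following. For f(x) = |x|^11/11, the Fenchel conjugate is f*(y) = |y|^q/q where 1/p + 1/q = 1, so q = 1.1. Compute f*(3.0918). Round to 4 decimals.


The conjugate exponent q satisfies 1/p + 1/q = 1.
p = 11, so q = 11/(11 - 1) = 1.1
|y|^q = 3.0918^1.1 = 3.4612
f*(3.0918) = 3.4612 / 1.1 = 3.1466


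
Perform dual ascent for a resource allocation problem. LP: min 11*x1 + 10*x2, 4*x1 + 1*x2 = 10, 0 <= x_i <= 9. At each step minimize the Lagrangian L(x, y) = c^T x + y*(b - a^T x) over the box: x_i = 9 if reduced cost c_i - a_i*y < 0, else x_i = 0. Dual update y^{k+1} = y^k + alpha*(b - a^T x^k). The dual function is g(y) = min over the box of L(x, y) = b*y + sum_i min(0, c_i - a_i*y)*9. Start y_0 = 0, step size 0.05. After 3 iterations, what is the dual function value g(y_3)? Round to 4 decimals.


Dual ascent for LP: min 11*x1 + 10*x2, 4*x1 + 1*x2 = 10, 0 <= x_i <= 9
Step 1: y^k = 0.0, reduced costs: (11.0, 10.0)
  x^k = (0.0, 0.0), subgradient = b - a^T x = 10.0
  y^{k+1} = 0.0 + 0.05*10.0 = 0.5
Step 2: y^k = 0.5, reduced costs: (9.0, 9.5)
  x^k = (0.0, 0.0), subgradient = b - a^T x = 10.0
  y^{k+1} = 0.5 + 0.05*10.0 = 1.0
Step 3: y^k = 1.0, reduced costs: (7.0, 9.0)
  x^k = (0.0, 0.0), subgradient = b - a^T x = 10.0
  y^{k+1} = 1.0 + 0.05*10.0 = 1.5
Dual objective at y_3 = 1.5: reduced costs (5.0, 8.5), box minimizer x = (0.0, 0.0)
g(y_3) = b*y + (c1 - a1*y)*x1 + (c2 - a2*y)*x2 = 10*1.5 + 5.0*0.0 + 8.5*0.0 = 15.0 + 0.0 + 0.0 = 15.0


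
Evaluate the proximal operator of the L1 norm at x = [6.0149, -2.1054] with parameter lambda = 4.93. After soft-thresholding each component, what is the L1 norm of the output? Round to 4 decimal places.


Soft-thresholding with lambda = 4.93:
prox(6.0149) = sign(6.0149)*max(|6.0149| - 4.93, 0) = 1.0849
prox(-2.1054) = sign(-2.1054)*max(|-2.1054| - 4.93, 0) = 0.0
prox(x) = [1.0849, 0.0]
||prox(x)||_1 = 1.0849 + 0.0 = 1.0849


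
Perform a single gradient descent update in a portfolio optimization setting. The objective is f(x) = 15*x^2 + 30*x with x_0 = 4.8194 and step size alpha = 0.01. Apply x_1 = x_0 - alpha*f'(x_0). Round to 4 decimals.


We compute the gradient at x_0 and apply the update.
f'(x) = 30*x + 30
f'(4.8194) = 30*4.8194 + 30 = 174.582
x_1 = 4.8194 - 0.01*174.582 = 3.0736


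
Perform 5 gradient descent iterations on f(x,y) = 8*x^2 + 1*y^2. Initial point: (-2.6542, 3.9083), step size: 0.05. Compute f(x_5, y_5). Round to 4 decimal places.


Gradient descent on f(x,y) = 8*x^2 + 1*y^2.
Starting point: (-2.6542, 3.9083), alpha = 0.05
Step 1: grad_x = 2*8*-2.6542 = -42.4672, grad_y = 2*1*3.9083 = 7.8166
  x_1 = -2.6542 - 0.05*-42.4672 = -0.5308
  y_1 = 3.9083 - 0.05*7.8166 = 3.5175
Step 2: grad_x = 2*8*-0.5308 = -8.4934, grad_y = 2*1*3.5175 = 7.0349
  x_2 = -0.5308 - 0.05*-8.4934 = -0.1062
  y_2 = 3.5175 - 0.05*7.0349 = 3.1657
Step 3: grad_x = 2*8*-0.1062 = -1.6987, grad_y = 2*1*3.1657 = 6.3314
  x_3 = -0.1062 - 0.05*-1.6987 = -0.0212
  y_3 = 3.1657 - 0.05*6.3314 = 2.8492
Step 4: grad_x = 2*8*-0.0212 = -0.3397, grad_y = 2*1*2.8492 = 5.6983
  x_4 = -0.0212 - 0.05*-0.3397 = -0.0042
  y_4 = 2.8492 - 0.05*5.6983 = 2.5642
Step 5: grad_x = 2*8*-0.0042 = -0.0679, grad_y = 2*1*2.5642 = 5.1285
  x_5 = -0.0042 - 0.05*-0.0679 = -0.0008
  y_5 = 2.5642 - 0.05*5.1285 = 2.3078
f(-0.0008, 2.3078) = 8*(-0.0008)^2 + 1*2.3078^2 = 5.326


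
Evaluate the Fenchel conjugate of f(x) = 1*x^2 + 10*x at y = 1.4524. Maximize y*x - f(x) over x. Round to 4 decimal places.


f*(y) = sup_x {y*x - a*x^2 - b*x} = sup_x {(y-b)*x - a*x^2}
FOC: (y - b) - 2a*x = 0 => x* = (y - b)/(2a)
x* = (1.4524 - 10)/(2*1) = -4.2738
f*(1.4524) = (y-b)^2/(4a) = (1.4524 - 10)^2/(4*1)
= 73.0615/4 = 18.2654


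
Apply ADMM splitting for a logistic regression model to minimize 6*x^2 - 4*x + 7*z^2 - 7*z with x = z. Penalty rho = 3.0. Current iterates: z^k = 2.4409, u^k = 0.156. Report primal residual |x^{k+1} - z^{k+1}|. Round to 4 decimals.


ADMM iteration with rho = 3.0, z^k = 2.4409, u^k = 0.156
Step 1: x-update.
Minimize 6*x^2 - 4*x + (3.0/2)*(x - 2.4409 + 0.156)^2
FOC: (2*6 + 3.0)*x = 4 + 3.0*(2.4409 - 0.156)
x^{k+1} = 0.7236
Step 2: z-update.
Minimize 7*z^2 - 7*z + (3.0/2)*(0.7236 - z + 0.156)^2
FOC: (2*7 + 3.0)*z = 7 + 3.0*(0.7236 + 0.156)
z^{k+1} = 0.567
Step 3: u-update.
u^{k+1} = 0.156 + 0.7236 - 0.567 = 0.3127
Step 4: Primal residual = |0.7236 - 0.567| = 0.1567


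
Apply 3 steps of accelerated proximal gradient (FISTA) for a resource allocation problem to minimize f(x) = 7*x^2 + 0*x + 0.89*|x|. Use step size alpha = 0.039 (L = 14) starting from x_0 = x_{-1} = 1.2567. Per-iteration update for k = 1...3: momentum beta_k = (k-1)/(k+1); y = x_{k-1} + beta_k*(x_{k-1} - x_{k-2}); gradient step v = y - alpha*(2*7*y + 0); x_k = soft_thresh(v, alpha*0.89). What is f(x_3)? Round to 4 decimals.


FISTA on f(x) = 7*x^2 + 0*x + 0.89*|x|
L = 14, alpha = 0.039
Iteration 1: beta = 0.0, y = 1.2567 + 0.0*(1.2567 - 1.2567) = 1.2567
  grad(y) = 17.5938, v = y - alpha*grad = 0.5705
  prox(v) = soft_thresh(0.5705, 0.0347) = 0.5358
Iteration 2: beta = 0.3333, y = 0.5358 + 0.3333*(0.5358 - 1.2567) = 0.2955
  grad(y) = 4.1376, v = y - alpha*grad = 0.1342
  prox(v) = soft_thresh(0.1342, 0.0347) = 0.0995
Iteration 3: beta = 0.5, y = 0.0995 + 0.5*(0.0995 - 0.5358) = -0.1187
  grad(y) = -1.662, v = y - alpha*grad = -0.0539
  prox(v) = soft_thresh(-0.0539, 0.0347) = -0.0192
f(x_3) = 7*(-0.0192)^2 + 0*(-0.0192) + 0.89*|-0.0192| = 0.0197


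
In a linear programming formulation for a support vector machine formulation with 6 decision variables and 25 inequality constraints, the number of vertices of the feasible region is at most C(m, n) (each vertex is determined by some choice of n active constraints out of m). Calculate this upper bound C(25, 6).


Each vertex corresponds to some choice of n active constraints out of m, so the number of vertices is at most C(m, n) = m! / (n!(m-n)!).
m = 25, n = 6
Numerator: 25 * 24 * 23 * 22 * 21 * 20
Denominator: 6! = 720
C(25, 6) = 177100


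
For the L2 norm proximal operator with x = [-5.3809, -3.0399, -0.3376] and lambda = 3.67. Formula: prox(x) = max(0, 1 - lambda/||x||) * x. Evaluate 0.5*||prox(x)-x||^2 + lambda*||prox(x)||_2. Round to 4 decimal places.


Step 1: Compute ||x||.
||x|| = 6.1894
Step 2: Compute scaling factor.
scale = max(0, 1 - 3.67/6.1894) = 0.4071
Step 3: prox(x) = [-2.1903, -1.2374, -0.1374]
||prox(x)|| = 2.5194
Step 4: Proximal objective.
0.5*||prox-x||^2 = 6.7345
lambda*||prox|| = 9.2462
Total = 15.9808


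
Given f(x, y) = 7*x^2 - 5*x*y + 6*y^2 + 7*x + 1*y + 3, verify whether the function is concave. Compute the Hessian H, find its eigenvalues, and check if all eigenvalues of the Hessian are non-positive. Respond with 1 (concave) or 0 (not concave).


The Hessian of f(x,y) = 7*x^2 - 5*x*y + 6*y^2 + 7*x + 1*y + 3 is:
H = [[14, -5], [-5, 12]]
Trace = 14 + 12 = 26
Determinant = 14*12 - (-5)^2 = 143
Discriminant = (26)^2 - 4*143 = 104.0
Eigenvalues: lambda_1 = 7.901, lambda_2 = 18.099
The function is not concave.

0


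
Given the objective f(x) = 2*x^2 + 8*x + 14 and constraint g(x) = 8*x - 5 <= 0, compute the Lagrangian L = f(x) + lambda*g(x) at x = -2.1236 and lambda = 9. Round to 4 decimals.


Step 1: Evaluate f(x).
f(-2.1236) = 2*(-2.1236)^2 + 8*(-2.1236) + 14 = 6.0306
Step 2: Evaluate g(x).
g(-2.1236) = 8*-2.1236 - 5 = -21.9888
Step 3: Compute Lagrangian.
L = 6.0306 + 9*-21.9888 = -191.8686


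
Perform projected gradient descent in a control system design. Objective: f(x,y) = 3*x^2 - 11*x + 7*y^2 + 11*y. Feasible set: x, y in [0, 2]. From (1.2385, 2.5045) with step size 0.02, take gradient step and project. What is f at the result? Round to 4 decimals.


Step 1: Compute gradient at (1.2385, 2.5045).
grad_x = 2*3*1.2385 - 11 = -3.569
grad_y = 2*7*2.5045 + 11 = 46.063
Step 2: Gradient step.
x_raw = 1.2385 - 0.02*-3.569 = 1.3099
y_raw = 2.5045 - 0.02*46.063 = 1.5832
Step 3: Project onto [0, 2].
x_proj = clip(1.3099) = 1.3099
y_proj = clip(1.5832) = 1.5832
Step 4: Evaluate f.
f(1.3099, 1.5832) = 25.7009


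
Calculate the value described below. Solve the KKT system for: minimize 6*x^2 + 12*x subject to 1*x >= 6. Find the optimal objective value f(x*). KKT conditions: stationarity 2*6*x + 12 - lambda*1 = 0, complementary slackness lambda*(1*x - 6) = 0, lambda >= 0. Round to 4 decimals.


Step 1: Try lambda = 0 (constraint inactive).
x_unc = -12/(2*6) = -1.0
Check: 1*-1.0 = -1.0 < 6 -- violated!
Step 2: Constraint must be active: 1*x = 6
x* = 6/1 = 6.0
lambda = (2*6*6.0 + 12)/1 = 84.0
Step 3: Compute optimal value.
f(x*) = 6*6.0^2 + 12*6.0 = 288.0


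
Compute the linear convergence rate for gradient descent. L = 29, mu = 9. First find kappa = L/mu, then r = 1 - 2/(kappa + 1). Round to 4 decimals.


Step 1: Compute the condition number.
kappa = L/mu = 29/9 = 3.2222
Step 2: Compute the convergence rate.
r = 1 - 2/(kappa + 1) = 1 - 2*mu/(L + mu) = (L - mu)/(L + mu) = 20/38 = 0.5263


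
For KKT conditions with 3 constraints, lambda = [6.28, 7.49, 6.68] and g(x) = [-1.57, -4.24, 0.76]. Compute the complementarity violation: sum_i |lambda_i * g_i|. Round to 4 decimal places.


KKT complementary slackness check:
lambda_1 * g_1 = 6.28 * -1.57 = -9.8596
lambda_2 * g_2 = 7.49 * -4.24 = -31.7576
lambda_3 * g_3 = 6.68 * 0.76 = 5.0768
Total violation = 9.8596 + 31.7576 + 5.0768 = 46.694


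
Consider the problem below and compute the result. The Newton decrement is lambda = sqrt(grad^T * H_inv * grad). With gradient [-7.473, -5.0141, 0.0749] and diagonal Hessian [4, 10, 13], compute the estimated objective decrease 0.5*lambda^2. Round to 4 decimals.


Step 1: H is diagonal, so H^(-1) * g = [-1.8683, -0.5014, 0.0058].
Step 2: g^T H^(-1) g = sum_i g_i^2 / H_ii
  = (-7.473)^2/4 + (-5.0141)^2/10 + (0.0749)^2/13
  = 13.9614 + 2.5141 + 0.0004 = 16.476
Step 3: Objective decrease = 0.5 * g^T H^(-1) g = 8.238


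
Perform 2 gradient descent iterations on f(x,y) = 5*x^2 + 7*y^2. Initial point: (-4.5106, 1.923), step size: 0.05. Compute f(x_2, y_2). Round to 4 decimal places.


Gradient descent on f(x,y) = 5*x^2 + 7*y^2.
Starting point: (-4.5106, 1.923), alpha = 0.05
Step 1: grad_x = 2*5*-4.5106 = -45.106, grad_y = 2*7*1.923 = 26.922
  x_1 = -4.5106 - 0.05*-45.106 = -2.2553
  y_1 = 1.923 - 0.05*26.922 = 0.5769
Step 2: grad_x = 2*5*-2.2553 = -22.553, grad_y = 2*7*0.5769 = 8.0766
  x_2 = -2.2553 - 0.05*-22.553 = -1.1277
  y_2 = 0.5769 - 0.05*8.0766 = 0.1731
f(-1.1277, 0.1731) = 5*(-1.1277)^2 + 7*0.1731^2 = 6.5676


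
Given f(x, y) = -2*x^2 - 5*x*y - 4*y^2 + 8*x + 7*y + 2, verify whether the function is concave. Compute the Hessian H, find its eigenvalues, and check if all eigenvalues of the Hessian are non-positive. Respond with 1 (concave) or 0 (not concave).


The Hessian of f(x,y) = -2*x^2 - 5*x*y - 4*y^2 + 8*x + 7*y + 2 is:
H = [[-4, -5], [-5, -8]]
Trace = -4 - 8 = -12
Determinant = -4*-8 - (-5)^2 = 7
Discriminant = (-12)^2 - 4*7 = 116.0
Eigenvalues: lambda_1 = -11.3852, lambda_2 = -0.6148
The function is concave.

1


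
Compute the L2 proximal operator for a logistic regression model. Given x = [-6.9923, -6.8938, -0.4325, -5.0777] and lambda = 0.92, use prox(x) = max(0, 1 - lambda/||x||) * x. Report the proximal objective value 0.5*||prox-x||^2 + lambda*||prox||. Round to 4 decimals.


Step 1: Compute ||x||.
||x|| = 11.0629
Step 2: Compute scaling factor.
scale = max(0, 1 - 0.92/11.0629) = 0.9168
Step 3: prox(x) = [-6.4108, -6.3205, -0.3965, -4.6554]
||prox(x)|| = 10.1429
Step 4: Proximal objective.
0.5*||prox-x||^2 = 0.4232
lambda*||prox|| = 9.3315
Total = 9.7546


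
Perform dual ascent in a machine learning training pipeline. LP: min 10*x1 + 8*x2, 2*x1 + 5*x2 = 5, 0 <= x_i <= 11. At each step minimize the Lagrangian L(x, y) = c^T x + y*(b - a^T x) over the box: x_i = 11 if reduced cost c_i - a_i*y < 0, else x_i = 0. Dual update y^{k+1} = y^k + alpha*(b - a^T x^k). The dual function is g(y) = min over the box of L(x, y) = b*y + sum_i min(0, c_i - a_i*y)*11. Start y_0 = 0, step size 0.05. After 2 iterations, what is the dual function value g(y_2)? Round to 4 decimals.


Dual ascent for LP: min 10*x1 + 8*x2, 2*x1 + 5*x2 = 5, 0 <= x_i <= 11
Step 1: y^k = 0.0, reduced costs: (10.0, 8.0)
  x^k = (0.0, 0.0), subgradient = b - a^T x = 5.0
  y^{k+1} = 0.0 + 0.05*5.0 = 0.25
Step 2: y^k = 0.25, reduced costs: (9.5, 6.75)
  x^k = (0.0, 0.0), subgradient = b - a^T x = 5.0
  y^{k+1} = 0.25 + 0.05*5.0 = 0.5
Dual objective at y_2 = 0.5: reduced costs (9.0, 5.5), box minimizer x = (0.0, 0.0)
g(y_2) = b*y + (c1 - a1*y)*x1 + (c2 - a2*y)*x2 = 5*0.5 + 9.0*0.0 + 5.5*0.0 = 2.5 + 0.0 + 0.0 = 2.5


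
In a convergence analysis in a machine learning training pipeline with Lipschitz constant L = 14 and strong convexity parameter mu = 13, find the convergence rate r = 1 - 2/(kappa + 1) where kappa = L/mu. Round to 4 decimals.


Step 1: Compute the condition number.
kappa = L/mu = 14/13 = 1.0769
Step 2: Compute the convergence rate.
r = 1 - 2/(kappa + 1) = 1 - 2*mu/(L + mu) = (L - mu)/(L + mu) = 1/27 = 0.037


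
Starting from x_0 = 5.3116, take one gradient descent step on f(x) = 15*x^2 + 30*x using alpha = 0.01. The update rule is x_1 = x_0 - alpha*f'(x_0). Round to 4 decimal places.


We compute the gradient at x_0 and apply the update.
f'(x) = 30*x + 30
f'(5.3116) = 30*5.3116 + 30 = 189.348
x_1 = 5.3116 - 0.01*189.348 = 3.4181


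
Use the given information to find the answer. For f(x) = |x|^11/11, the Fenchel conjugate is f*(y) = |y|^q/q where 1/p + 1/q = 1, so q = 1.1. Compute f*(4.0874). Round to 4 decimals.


The conjugate exponent q satisfies 1/p + 1/q = 1.
p = 11, so q = 11/(11 - 1) = 1.1
|y|^q = 4.0874^1.1 = 4.7053
f*(4.0874) = 4.7053 / 1.1 = 4.2776


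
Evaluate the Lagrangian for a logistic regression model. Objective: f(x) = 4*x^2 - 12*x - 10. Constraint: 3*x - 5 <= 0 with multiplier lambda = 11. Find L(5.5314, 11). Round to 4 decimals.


Step 1: Evaluate f(x).
f(5.5314) = 4*5.5314^2 - 12*5.5314 - 10 = 46.0087
Step 2: Evaluate g(x).
g(5.5314) = 3*5.5314 - 5 = 11.5942
Step 3: Compute Lagrangian.
L = 46.0087 + 11*11.5942 = 173.5449


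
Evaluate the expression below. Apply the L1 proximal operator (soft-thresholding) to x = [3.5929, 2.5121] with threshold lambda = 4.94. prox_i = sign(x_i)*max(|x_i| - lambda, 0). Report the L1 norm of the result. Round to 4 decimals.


Soft-thresholding with lambda = 4.94:
prox(3.5929) = sign(3.5929)*max(|3.5929| - 4.94, 0) = 0.0
prox(2.5121) = sign(2.5121)*max(|2.5121| - 4.94, 0) = 0.0
prox(x) = [0.0, 0.0]
||prox(x)||_1 = 0.0 + 0.0 = 0.0


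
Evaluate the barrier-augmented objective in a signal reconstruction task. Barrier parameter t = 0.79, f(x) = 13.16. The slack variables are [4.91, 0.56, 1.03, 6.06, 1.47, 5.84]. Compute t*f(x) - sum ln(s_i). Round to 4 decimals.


Step 1: Compute log-barrier.
ln values: [1.5913, -0.5798, 0.0296, 1.8017, 0.3853, 1.7647]
phi = -(1.5913 - 0.5798 + 0.0296 + 1.8017 + 0.3853 + 1.7647) = -4.9927
Step 2: Compute augmented objective.
t*f(x) = 0.79*13.16 = 10.3964
Total = 10.3964 - 4.9927 = 5.4037


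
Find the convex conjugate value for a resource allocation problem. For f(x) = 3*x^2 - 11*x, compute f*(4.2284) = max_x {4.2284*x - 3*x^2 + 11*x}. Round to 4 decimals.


f*(y) = sup_x {y*x - a*x^2 - b*x} = sup_x {(y-b)*x - a*x^2}
FOC: (y - b) - 2a*x = 0 => x* = (y - b)/(2a)
x* = (4.2284 + 11)/(2*3) = 2.5381
f*(4.2284) = (y-b)^2/(4a) = (4.2284 + 11)^2/(4*3)
= 231.9042/12 = 19.3253


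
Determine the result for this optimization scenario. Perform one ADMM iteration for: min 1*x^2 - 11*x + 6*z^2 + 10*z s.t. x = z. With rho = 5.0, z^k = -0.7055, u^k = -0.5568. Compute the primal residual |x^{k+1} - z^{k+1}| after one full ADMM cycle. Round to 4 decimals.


ADMM iteration with rho = 5.0, z^k = -0.7055, u^k = -0.5568
Step 1: x-update.
Minimize 1*x^2 - 11*x + (5.0/2)*(x + 0.7055 - 0.5568)^2
FOC: (2*1 + 5.0)*x = 11 + 5.0*(-0.7055 + 0.5568)
x^{k+1} = 1.4652
Step 2: z-update.
Minimize 6*z^2 + 10*z + (5.0/2)*(1.4652 - z - 0.5568)^2
FOC: (2*6 + 5.0)*z = -10 + 5.0*(1.4652 - 0.5568)
z^{k+1} = -0.3211
Step 3: u-update.
u^{k+1} = -0.5568 + 1.4652 + 0.3211 = 1.2295
Step 4: Primal residual = |1.4652 + 0.3211| = 1.7863


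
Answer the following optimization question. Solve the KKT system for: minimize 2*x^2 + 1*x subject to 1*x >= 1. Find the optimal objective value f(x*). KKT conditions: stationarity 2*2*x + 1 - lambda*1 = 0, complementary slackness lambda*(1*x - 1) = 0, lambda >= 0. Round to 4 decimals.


Step 1: Try lambda = 0 (constraint inactive).
x_unc = -1/(2*2) = -0.25
Check: 1*-0.25 = -0.25 < 1 -- violated!
Step 2: Constraint must be active: 1*x = 1
x* = 1/1 = 1.0
lambda = (2*2*1.0 + 1)/1 = 5.0
Step 3: Compute optimal value.
f(x*) = 2*1.0^2 + 1*1.0 = 3.0


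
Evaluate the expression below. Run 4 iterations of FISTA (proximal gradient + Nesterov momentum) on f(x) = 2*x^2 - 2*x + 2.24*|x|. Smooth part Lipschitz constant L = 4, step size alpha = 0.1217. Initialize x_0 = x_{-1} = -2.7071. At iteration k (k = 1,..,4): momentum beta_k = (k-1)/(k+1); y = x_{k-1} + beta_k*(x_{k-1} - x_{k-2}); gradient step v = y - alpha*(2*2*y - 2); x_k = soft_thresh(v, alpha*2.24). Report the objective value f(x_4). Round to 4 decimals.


FISTA on f(x) = 2*x^2 - 2*x + 2.24*|x|
L = 4, alpha = 0.1217
Iteration 1: beta = 0.0, y = -2.7071 + 0.0*(-2.7071 + 2.7071) = -2.7071
  grad(y) = -12.8284, v = y - alpha*grad = -1.1459
  prox(v) = soft_thresh(-1.1459, 0.2726) = -0.8733
Iteration 2: beta = 0.3333, y = -0.8733 + 0.3333*(-0.8733 + 2.7071) = -0.262
  grad(y) = -3.048, v = y - alpha*grad = 0.1089
  prox(v) = soft_thresh(0.1089, 0.2726) = 0.0
Iteration 3: beta = 0.5, y = 0.0 + 0.5*(0.0 + 0.8733) = 0.4366
  grad(y) = -0.2534, v = y - alpha*grad = 0.4675
  prox(v) = soft_thresh(0.4675, 0.2726) = 0.1949
Iteration 4: beta = 0.6, y = 0.1949 + 0.6*(0.1949 - 0.0) = 0.3118
  grad(y) = -0.7528, v = y - alpha*grad = 0.4034
  prox(v) = soft_thresh(0.4034, 0.2726) = 0.1308
f(x_4) = 2*0.1308^2 - 2*0.1308 + 2.24*|0.1308| = 0.0656


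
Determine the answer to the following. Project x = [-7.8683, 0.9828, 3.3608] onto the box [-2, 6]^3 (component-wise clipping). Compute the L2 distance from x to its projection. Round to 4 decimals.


Project each component onto [-2, 6].
clip(-7.8683) = -2.0, clip(0.9828) = 0.9828, clip(3.3608) = 3.3608
Projection = [-2.0, 0.9828, 3.3608]
Squared diffs: [34.4369, 0.0, 0.0]
Distance = sqrt(34.4369) = 5.8683


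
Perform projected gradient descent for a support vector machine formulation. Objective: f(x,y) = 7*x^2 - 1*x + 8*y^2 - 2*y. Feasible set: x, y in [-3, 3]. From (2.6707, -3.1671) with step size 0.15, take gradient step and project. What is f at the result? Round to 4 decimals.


Step 1: Compute gradient at (2.6707, -3.1671).
grad_x = 2*7*2.6707 - 1 = 36.3898
grad_y = 2*8*-3.1671 - 2 = -52.6736
Step 2: Gradient step.
x_raw = 2.6707 - 0.15*36.3898 = -2.7878
y_raw = -3.1671 - 0.15*-52.6736 = 4.7339
Step 3: Project onto [-3, 3].
x_proj = clip(-2.7878) = -2.7878
y_proj = clip(4.7339) = 3.0
Step 4: Evaluate f.
f(-2.7878, 3.0) = 123.1894


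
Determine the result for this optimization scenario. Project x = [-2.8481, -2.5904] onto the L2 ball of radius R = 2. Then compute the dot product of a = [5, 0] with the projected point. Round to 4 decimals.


Step 1: Compute ||x|| (intermediates to 6 decimals).
||x|| = sqrt((-2.8481)^2 + (-2.5904)^2) = 3.849915
Step 2: Project.
Since ||x|| > R, scale = R/||x|| = 2/3.849915 = 0.519492, proj(x) = scale * x
proj(x) = [-1.479565, -1.345692]
Step 3: Dot product.
a^T * proj(x) = 5*(-1.479565) + 0*(-1.345692) = -7.3978


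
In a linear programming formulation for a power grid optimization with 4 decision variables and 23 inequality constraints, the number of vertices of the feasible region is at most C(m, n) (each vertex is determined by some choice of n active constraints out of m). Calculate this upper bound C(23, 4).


Each vertex corresponds to some choice of n active constraints out of m, so the number of vertices is at most C(m, n) = m! / (n!(m-n)!).
m = 23, n = 4
Numerator: 23 * 22 * 21 * 20
Denominator: 4! = 24
C(23, 4) = 8855


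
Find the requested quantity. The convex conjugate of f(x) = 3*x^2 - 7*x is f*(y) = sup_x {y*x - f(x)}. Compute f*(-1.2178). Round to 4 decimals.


f*(y) = sup_x {y*x - a*x^2 - b*x} = sup_x {(y-b)*x - a*x^2}
FOC: (y - b) - 2a*x = 0 => x* = (y - b)/(2a)
x* = (-1.2178 + 7)/(2*3) = 0.9637
f*(-1.2178) = (y-b)^2/(4a) = (-1.2178 + 7)^2/(4*3)
= 33.4338/12 = 2.7862


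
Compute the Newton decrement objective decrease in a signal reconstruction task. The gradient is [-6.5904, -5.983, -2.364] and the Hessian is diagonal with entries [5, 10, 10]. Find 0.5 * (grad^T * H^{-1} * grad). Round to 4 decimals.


Step 1: H is diagonal, so H^(-1) * g = [-1.3181, -0.5983, -0.2364].
Step 2: g^T H^(-1) g = sum_i g_i^2 / H_ii
  = (-6.5904)^2/5 + (-5.983)^2/10 + (-2.364)^2/10
  = 8.6867 + 3.5796 + 0.5588 = 12.8252
Step 3: Objective decrease = 0.5 * g^T H^(-1) g = 6.4126


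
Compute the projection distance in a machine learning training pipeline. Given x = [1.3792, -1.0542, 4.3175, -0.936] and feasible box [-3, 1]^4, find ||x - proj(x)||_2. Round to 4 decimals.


Project each component onto [-3, 1].
clip(1.3792) = 1.0, clip(-1.0542) = -1.0542, clip(4.3175) = 1.0, clip(-0.936) = -0.936
Projection = [1.0, -1.0542, 1.0, -0.936]
Squared diffs: [0.1438, 0.0, 11.0058, 0.0]
Distance = sqrt(11.1496) = 3.3391


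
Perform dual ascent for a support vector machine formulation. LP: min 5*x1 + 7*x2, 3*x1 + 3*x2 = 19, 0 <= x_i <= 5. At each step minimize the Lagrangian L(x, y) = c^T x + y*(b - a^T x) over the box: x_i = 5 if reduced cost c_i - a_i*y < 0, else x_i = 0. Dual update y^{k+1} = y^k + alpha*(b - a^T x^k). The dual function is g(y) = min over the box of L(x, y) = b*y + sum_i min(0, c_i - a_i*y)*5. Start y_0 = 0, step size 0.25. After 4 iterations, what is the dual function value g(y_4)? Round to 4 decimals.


Dual ascent for LP: min 5*x1 + 7*x2, 3*x1 + 3*x2 = 19, 0 <= x_i <= 5
Step 1: y^k = 0.0, reduced costs: (5.0, 7.0)
  x^k = (0.0, 0.0), subgradient = b - a^T x = 19.0
  y^{k+1} = 0.0 + 0.25*19.0 = 4.75
Step 2: y^k = 4.75, reduced costs: (-9.25, -7.25)
  x^k = (5.0, 5.0), subgradient = b - a^T x = -11.0
  y^{k+1} = 4.75 + 0.25*-11.0 = 2.0
Step 3: y^k = 2.0, reduced costs: (-1.0, 1.0)
  x^k = (5.0, 0.0), subgradient = b - a^T x = 4.0
  y^{k+1} = 2.0 + 0.25*4.0 = 3.0
Step 4: y^k = 3.0, reduced costs: (-4.0, -2.0)
  x^k = (5.0, 5.0), subgradient = b - a^T x = -11.0
  y^{k+1} = 3.0 + 0.25*-11.0 = 0.25
Dual objective at y_4 = 0.25: reduced costs (4.25, 6.25), box minimizer x = (0.0, 0.0)
g(y_4) = b*y + (c1 - a1*y)*x1 + (c2 - a2*y)*x2 = 19*0.25 + 4.25*0.0 + 6.25*0.0 = 4.75 + 0.0 + 0.0 = 4.75


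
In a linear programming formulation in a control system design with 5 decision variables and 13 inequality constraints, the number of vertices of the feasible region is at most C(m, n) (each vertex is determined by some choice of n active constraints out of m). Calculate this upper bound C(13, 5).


Each vertex corresponds to some choice of n active constraints out of m, so the number of vertices is at most C(m, n) = m! / (n!(m-n)!).
m = 13, n = 5
Numerator: 13 * 12 * 11 * 10 * 9
Denominator: 5! = 120
C(13, 5) = 1287


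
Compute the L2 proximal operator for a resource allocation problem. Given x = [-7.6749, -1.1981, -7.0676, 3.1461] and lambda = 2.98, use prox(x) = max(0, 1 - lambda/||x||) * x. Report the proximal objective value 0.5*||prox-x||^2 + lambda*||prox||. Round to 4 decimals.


Step 1: Compute ||x||.
||x|| = 10.963
Step 2: Compute scaling factor.
scale = max(0, 1 - 2.98/10.963) = 0.7282
Step 3: prox(x) = [-5.5887, -0.8724, -5.1465, 2.2909]
||prox(x)|| = 7.983
Step 4: Proximal objective.
0.5*||prox-x||^2 = 4.4402
lambda*||prox|| = 23.7893
Total = 28.2297


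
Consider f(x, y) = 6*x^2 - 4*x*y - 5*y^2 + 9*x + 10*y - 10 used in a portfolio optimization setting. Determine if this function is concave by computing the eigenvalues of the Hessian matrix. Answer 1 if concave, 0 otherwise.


The Hessian of f(x,y) = 6*x^2 - 4*x*y - 5*y^2 + 9*x + 10*y - 10 is:
H = [[12, -4], [-4, -10]]
Trace = 12 - 10 = 2
Determinant = 12*-10 - (-4)^2 = -136
Discriminant = (2)^2 - 4*-136 = 548.0
Eigenvalues: lambda_1 = -10.7047, lambda_2 = 12.7047
The function is not concave.

0


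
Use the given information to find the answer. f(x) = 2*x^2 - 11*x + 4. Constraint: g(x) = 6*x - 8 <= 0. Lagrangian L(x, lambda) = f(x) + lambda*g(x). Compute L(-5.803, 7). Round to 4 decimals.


Step 1: Evaluate f(x).
f(-5.803) = 2*(-5.803)^2 - 11*(-5.803) + 4 = 135.1826
Step 2: Evaluate g(x).
g(-5.803) = 6*-5.803 - 8 = -42.818
Step 3: Compute Lagrangian.
L = 135.1826 + 7*-42.818 = -164.5434


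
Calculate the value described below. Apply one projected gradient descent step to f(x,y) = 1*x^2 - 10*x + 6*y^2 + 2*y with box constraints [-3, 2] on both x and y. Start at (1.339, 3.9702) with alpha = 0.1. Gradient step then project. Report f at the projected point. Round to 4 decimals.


Step 1: Compute gradient at (1.339, 3.9702).
grad_x = 2*1*1.339 - 10 = -7.322
grad_y = 2*6*3.9702 + 2 = 49.6424
Step 2: Gradient step.
x_raw = 1.339 - 0.1*-7.322 = 2.0712
y_raw = 3.9702 - 0.1*49.6424 = -0.994
Step 3: Project onto [-3, 2].
x_proj = clip(2.0712) = 2.0
y_proj = clip(-0.994) = -0.994
Step 4: Evaluate f.
f(2.0, -0.994) = -12.0594
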